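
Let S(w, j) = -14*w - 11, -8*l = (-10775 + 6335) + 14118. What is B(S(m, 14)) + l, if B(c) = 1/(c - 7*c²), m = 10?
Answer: -386534483/319516 ≈ -1209.8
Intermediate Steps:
l = -4839/4 (l = -((-10775 + 6335) + 14118)/8 = -(-4440 + 14118)/8 = -⅛*9678 = -4839/4 ≈ -1209.8)
S(w, j) = -11 - 14*w
B(S(m, 14)) + l = -1/((-11 - 14*10)*(-1 + 7*(-11 - 14*10))) - 4839/4 = -1/((-11 - 140)*(-1 + 7*(-11 - 140))) - 4839/4 = -1/(-151*(-1 + 7*(-151))) - 4839/4 = -1*(-1/151)/(-1 - 1057) - 4839/4 = -1*(-1/151)/(-1058) - 4839/4 = -1*(-1/151)*(-1/1058) - 4839/4 = -1/159758 - 4839/4 = -386534483/319516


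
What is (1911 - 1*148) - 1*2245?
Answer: -482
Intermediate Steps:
(1911 - 1*148) - 1*2245 = (1911 - 148) - 2245 = 1763 - 2245 = -482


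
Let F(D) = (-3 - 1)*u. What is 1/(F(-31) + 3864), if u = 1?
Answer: 1/3860 ≈ 0.00025907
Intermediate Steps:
F(D) = -4 (F(D) = (-3 - 1)*1 = -4*1 = -4)
1/(F(-31) + 3864) = 1/(-4 + 3864) = 1/3860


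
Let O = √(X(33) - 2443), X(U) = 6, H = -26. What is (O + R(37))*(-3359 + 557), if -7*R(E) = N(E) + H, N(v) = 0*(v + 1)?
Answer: -72852/7 - 2802*I*√2437 ≈ -10407.0 - 1.3832e+5*I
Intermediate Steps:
N(v) = 0 (N(v) = 0*(1 + v) = 0)
O = I*√2437 (O = √(6 - 2443) = √(-2437) = I*√2437 ≈ 49.366*I)
R(E) = 26/7 (R(E) = -(0 - 26)/7 = -⅐*(-26) = 26/7)
(O + R(37))*(-3359 + 557) = (I*√2437 + 26/7)*(-3359 + 557) = (26/7 + I*√2437)*(-2802) = -72852/7 - 2802*I*√2437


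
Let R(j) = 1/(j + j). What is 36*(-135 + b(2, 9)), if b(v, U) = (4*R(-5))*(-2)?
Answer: -24156/5 ≈ -4831.2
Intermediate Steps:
R(j) = 1/(2*j)
b(v, U) = 4/5 (b(v, U) = (4*((1/2)/(-5)))*(-2) = (4*((1/2)*(-1/5)))*(-2) = (4*(-1/10))*(-2) = -2/5*(-2) = 4/5)
36*(-135 + b(2, 9)) = 36*(-135 + 4/5) = 36*(-671/5) = -24156/5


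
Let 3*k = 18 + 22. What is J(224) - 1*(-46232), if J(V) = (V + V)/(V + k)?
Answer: 4114816/89 ≈ 46234.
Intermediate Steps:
k = 40/3 (k = (18 + 22)/3 = (⅓)*40 = 40/3 ≈ 13.333)
J(V) = 2*V/(40/3 + V) (J(V) = (V + V)/(V + 40/3) = (2*V)/(40/3 + V) = 2*V/(40/3 + V))
J(224) - 1*(-46232) = 6*224/(40 + 3*224) - 1*(-46232) = 6*224/(40 + 672) + 46232 = 6*224/712 + 46232 = 6*224*(1/712) + 46232 = 168/89 + 46232 = 4114816/89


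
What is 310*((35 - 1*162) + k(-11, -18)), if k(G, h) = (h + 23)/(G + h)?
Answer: -1143280/29 ≈ -39423.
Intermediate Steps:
k(G, h) = (23 + h)/(G + h)
310*((35 - 1*162) + k(-11, -18)) = 310*((35 - 1*162) + (23 - 18)/(-11 - 18)) = 310*((35 - 162) + 5/(-29)) = 310*(-127 - 1/29*5) = 310*(-127 - 5/29) = 310*(-3688/29) = -1143280/29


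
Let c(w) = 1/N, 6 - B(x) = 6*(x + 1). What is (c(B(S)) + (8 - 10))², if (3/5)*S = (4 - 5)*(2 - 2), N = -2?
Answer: 25/4 ≈ 6.2500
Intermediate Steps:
S = 0 (S = 5*((4 - 5)*(2 - 2))/3 = 5*(-1*0)/3 = (5/3)*0 = 0)
B(x) = -6*x (B(x) = 6 - 6*(x + 1) = 6 - 6*(1 + x) = 6 - (6 + 6*x) = 6 + (-6 - 6*x) = -6*x)
c(w) = -½ (c(w) = 1/(-2) = -½)
(c(B(S)) + (8 - 10))² = (-½ + (8 - 10))² = (-½ - 2)² = (-5/2)² = 25/4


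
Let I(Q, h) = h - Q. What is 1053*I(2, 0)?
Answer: -2106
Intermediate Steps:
1053*I(2, 0) = 1053*(0 - 1*2) = 1053*(0 - 2) = 1053*(-2) = -2106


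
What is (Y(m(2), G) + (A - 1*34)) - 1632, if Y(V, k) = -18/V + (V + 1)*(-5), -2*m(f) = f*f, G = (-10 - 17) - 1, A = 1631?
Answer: -21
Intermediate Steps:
G = -28 (G = -27 - 1 = -28)
m(f) = -f²/2 (m(f) = -f*f/2 = -f²/2)
Y(V, k) = -5 - 18/V - 5*V (Y(V, k) = -18/V + (1 + V)*(-5) = -18/V + (-5 - 5*V) = -5 - 18/V - 5*V)
(Y(m(2), G) + (A - 1*34)) - 1632 = ((-5 - 18/((-½*2²)) - (-5)*2²/2) + (1631 - 1*34)) - 1632 = ((-5 - 18/((-½*4)) - (-5)*4/2) + (1631 - 34)) - 1632 = ((-5 - 18/(-2) - 5*(-2)) + 1597) - 1632 = ((-5 - 18*(-½) + 10) + 1597) - 1632 = ((-5 + 9 + 10) + 1597) - 1632 = (14 + 1597) - 1632 = 1611 - 1632 = -21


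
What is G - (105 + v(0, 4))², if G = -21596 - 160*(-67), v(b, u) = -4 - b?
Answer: -21077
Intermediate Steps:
G = -10876 (G = -21596 + 10720 = -10876)
G - (105 + v(0, 4))² = -10876 - (105 + (-4 - 1*0))² = -10876 - (105 + (-4 + 0))² = -10876 - (105 - 4)² = -10876 - 1*101² = -10876 - 1*10201 = -10876 - 10201 = -21077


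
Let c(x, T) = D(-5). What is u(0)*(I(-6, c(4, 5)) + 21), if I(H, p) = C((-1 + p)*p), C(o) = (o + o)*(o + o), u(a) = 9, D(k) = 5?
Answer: 14589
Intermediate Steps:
c(x, T) = 5
C(o) = 4*o² (C(o) = (2*o)*(2*o) = 4*o²)
I(H, p) = 4*p²*(-1 + p)² (I(H, p) = 4*((-1 + p)*p)² = 4*(p*(-1 + p))² = 4*(p²*(-1 + p)²) = 4*p²*(-1 + p)²)
u(0)*(I(-6, c(4, 5)) + 21) = 9*(4*5²*(-1 + 5)² + 21) = 9*(4*25*4² + 21) = 9*(4*25*16 + 21) = 9*(1600 + 21) = 9*1621 = 14589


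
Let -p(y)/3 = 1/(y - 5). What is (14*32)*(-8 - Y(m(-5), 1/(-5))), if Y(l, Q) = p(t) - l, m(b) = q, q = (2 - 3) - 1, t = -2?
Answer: -4672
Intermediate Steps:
q = -2 (q = -1 - 1 = -2)
p(y) = -3/(-5 + y) (p(y) = -3/(y - 5) = -3/(-5 + y))
m(b) = -2
Y(l, Q) = 3/7 - l (Y(l, Q) = -3/(-5 - 2) - l = -3/(-7) - l = -3*(-1/7) - l = 3/7 - l)
(14*32)*(-8 - Y(m(-5), 1/(-5))) = (14*32)*(-8 - (3/7 - 1*(-2))) = 448*(-8 - (3/7 + 2)) = 448*(-8 - 1*17/7) = 448*(-8 - 17/7) = 448*(-73/7) = -4672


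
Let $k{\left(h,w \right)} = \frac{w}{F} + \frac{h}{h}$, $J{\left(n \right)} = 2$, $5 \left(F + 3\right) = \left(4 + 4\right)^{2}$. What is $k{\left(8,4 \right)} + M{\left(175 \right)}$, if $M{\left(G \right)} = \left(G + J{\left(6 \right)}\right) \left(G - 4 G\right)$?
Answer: $- \frac{4553256}{49} \approx -92924.0$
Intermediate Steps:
$F = \frac{49}{5}$ ($F = -3 + \frac{\left(4 + 4\right)^{2}}{5} = -3 + \frac{8^{2}}{5} = -3 + \frac{1}{5} \cdot 64 = -3 + \frac{64}{5} = \frac{49}{5} \approx 9.8$)
$k{\left(h,w \right)} = 1 + \frac{5 w}{49}$ ($k{\left(h,w \right)} = \frac{w}{\frac{49}{5}} + \frac{h}{h} = w \frac{5}{49} + 1 = \frac{5 w}{49} + 1 = 1 + \frac{5 w}{49}$)
$M{\left(G \right)} = - 3 G \left(2 + G\right)$ ($M{\left(G \right)} = \left(G + 2\right) \left(G - 4 G\right) = \left(2 + G\right) \left(- 3 G\right) = - 3 G \left(2 + G\right)$)
$k{\left(8,4 \right)} + M{\left(175 \right)} = \left(1 + \frac{5}{49} \cdot 4\right) - 525 \left(2 + 175\right) = \left(1 + \frac{20}{49}\right) - 525 \cdot 177 = \frac{69}{49} - 92925 = - \frac{4553256}{49}$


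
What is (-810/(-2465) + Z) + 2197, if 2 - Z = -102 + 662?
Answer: 808189/493 ≈ 1639.3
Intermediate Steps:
Z = -558 (Z = 2 - (-102 + 662) = 2 - 1*560 = 2 - 560 = -558)
(-810/(-2465) + Z) + 2197 = (-810/(-2465) - 558) + 2197 = (-810*(-1/2465) - 558) + 2197 = (162/493 - 558) + 2197 = -274932/493 + 2197 = 808189/493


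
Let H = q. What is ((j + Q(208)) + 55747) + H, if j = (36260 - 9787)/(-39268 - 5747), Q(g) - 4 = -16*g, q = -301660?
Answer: -11219430028/45015 ≈ -2.4924e+5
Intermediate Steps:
H = -301660
Q(g) = 4 - 16*g
j = -26473/45015 (j = 26473/(-45015) = 26473*(-1/45015) = -26473/45015 ≈ -0.58809)
((j + Q(208)) + 55747) + H = ((-26473/45015 + (4 - 16*208)) + 55747) - 301660 = ((-26473/45015 + (4 - 3328)) + 55747) - 301660 = ((-26473/45015 - 3324) + 55747) - 301660 = (-149656333/45015 + 55747) - 301660 = 2359794872/45015 - 301660 = -11219430028/45015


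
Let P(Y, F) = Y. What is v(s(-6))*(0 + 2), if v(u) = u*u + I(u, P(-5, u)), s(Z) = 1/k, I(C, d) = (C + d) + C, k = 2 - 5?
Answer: -100/9 ≈ -11.111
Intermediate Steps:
k = -3
I(C, d) = d + 2*C
s(Z) = -⅓ (s(Z) = 1/(-3) = -⅓)
v(u) = -5 + u² + 2*u (v(u) = u*u + (-5 + 2*u) = u² + (-5 + 2*u) = -5 + u² + 2*u)
v(s(-6))*(0 + 2) = (-5 + (-⅓)² + 2*(-⅓))*(0 + 2) = (-5 + ⅑ - ⅔)*2 = -50/9*2 = -100/9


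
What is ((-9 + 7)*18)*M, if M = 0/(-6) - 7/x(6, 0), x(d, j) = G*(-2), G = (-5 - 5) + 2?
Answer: 63/4 ≈ 15.750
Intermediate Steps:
G = -8 (G = -10 + 2 = -8)
x(d, j) = 16 (x(d, j) = -8*(-2) = 16)
M = -7/16 (M = 0/(-6) - 7/16 = 0*(-⅙) - 7*1/16 = 0 - 7/16 = -7/16 ≈ -0.43750)
((-9 + 7)*18)*M = ((-9 + 7)*18)*(-7/16) = -2*18*(-7/16) = -36*(-7/16) = 63/4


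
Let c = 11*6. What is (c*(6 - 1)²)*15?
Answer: 24750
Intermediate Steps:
c = 66
(c*(6 - 1)²)*15 = (66*(6 - 1)²)*15 = (66*5²)*15 = (66*25)*15 = 1650*15 = 24750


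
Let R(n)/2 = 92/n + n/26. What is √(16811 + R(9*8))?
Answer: √25581842/39 ≈ 129.69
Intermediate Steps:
R(n) = 184/n + n/13 (R(n) = 2*(92/n + n/26) = 184/n + n/13)
√(16811 + R(9*8)) = √(16811 + (184/((9*8)) + (9*8)/13)) = √(16811 + (184/72 + (1/13)*72)) = √(16811 + (184*(1/72) + 72/13)) = √(16811 + (23/9 + 72/13)) = √(16811 + 947/117) = √(1967834/117) = √25581842/39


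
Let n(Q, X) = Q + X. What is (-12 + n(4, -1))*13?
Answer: -117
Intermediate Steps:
(-12 + n(4, -1))*13 = (-12 + (4 - 1))*13 = (-12 + 3)*13 = -9*13 = -117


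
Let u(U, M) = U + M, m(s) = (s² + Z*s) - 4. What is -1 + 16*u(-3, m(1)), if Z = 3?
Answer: -49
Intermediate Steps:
m(s) = -4 + s² + 3*s (m(s) = (s² + 3*s) - 4 = -4 + s² + 3*s)
u(U, M) = M + U
-1 + 16*u(-3, m(1)) = -1 + 16*((-4 + 1² + 3*1) - 3) = -1 + 16*((-4 + 1 + 3) - 3) = -1 + 16*(0 - 3) = -1 + 16*(-3) = -1 - 48 = -49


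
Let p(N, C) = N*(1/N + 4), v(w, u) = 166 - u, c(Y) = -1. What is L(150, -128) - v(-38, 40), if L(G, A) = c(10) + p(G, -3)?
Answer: 474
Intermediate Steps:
p(N, C) = N*(4 + 1/N)
L(G, A) = 4*G (L(G, A) = -1 + (1 + 4*G) = 4*G)
L(150, -128) - v(-38, 40) = 4*150 - (166 - 1*40) = 600 - (166 - 40) = 600 - 1*126 = 600 - 126 = 474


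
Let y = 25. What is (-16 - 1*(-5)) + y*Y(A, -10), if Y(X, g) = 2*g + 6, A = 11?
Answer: -361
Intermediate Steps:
Y(X, g) = 6 + 2*g
(-16 - 1*(-5)) + y*Y(A, -10) = (-16 - 1*(-5)) + 25*(6 + 2*(-10)) = (-16 + 5) + 25*(6 - 20) = -11 + 25*(-14) = -11 - 350 = -361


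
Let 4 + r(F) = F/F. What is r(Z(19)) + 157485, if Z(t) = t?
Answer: 157482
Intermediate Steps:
r(F) = -3 (r(F) = -4 + F/F = -4 + 1 = -3)
r(Z(19)) + 157485 = -3 + 157485 = 157482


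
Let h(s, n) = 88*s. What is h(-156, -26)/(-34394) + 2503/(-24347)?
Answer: 124073717/418695359 ≈ 0.29633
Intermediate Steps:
h(-156, -26)/(-34394) + 2503/(-24347) = (88*(-156))/(-34394) + 2503/(-24347) = -13728*(-1/34394) + 2503*(-1/24347) = 6864/17197 - 2503/24347 = 124073717/418695359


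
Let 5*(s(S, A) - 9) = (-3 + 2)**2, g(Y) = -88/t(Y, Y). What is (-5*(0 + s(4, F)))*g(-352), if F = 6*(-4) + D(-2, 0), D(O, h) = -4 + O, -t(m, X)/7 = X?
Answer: 23/14 ≈ 1.6429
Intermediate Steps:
t(m, X) = -7*X
g(Y) = 88/(7*Y) (g(Y) = -88*(-1/(7*Y)) = -(-88)/(7*Y) = 88/(7*Y))
F = -30 (F = 6*(-4) + (-4 - 2) = -24 - 6 = -30)
s(S, A) = 46/5 (s(S, A) = 9 + (-3 + 2)**2/5 = 9 + (1/5)*(-1)**2 = 9 + (1/5)*1 = 9 + 1/5 = 46/5)
(-5*(0 + s(4, F)))*g(-352) = (-5*(0 + 46/5))*((88/7)/(-352)) = (-5*46/5)*((88/7)*(-1/352)) = -46*(-1/28) = 23/14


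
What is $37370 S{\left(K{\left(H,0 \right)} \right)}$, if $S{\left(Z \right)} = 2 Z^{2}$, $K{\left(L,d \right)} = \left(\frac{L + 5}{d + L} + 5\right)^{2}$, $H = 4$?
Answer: $\frac{13215545485}{64} \approx 2.0649 \cdot 10^{8}$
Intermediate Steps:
$K{\left(L,d \right)} = \left(5 + \frac{5 + L}{L + d}\right)^{2}$ ($K{\left(L,d \right)} = \left(\frac{5 + L}{L + d} + 5\right)^{2} = \left(5 + \frac{5 + L}{L + d}\right)^{2}$)
$37370 S{\left(K{\left(H,0 \right)} \right)} = 37370 \cdot 2 \left(\frac{\left(5 + 5 \cdot 0 + 6 \cdot 4\right)^{2}}{\left(4 + 0\right)^{2}}\right)^{2} = 37370 \cdot 2 \left(\frac{\left(5 + 0 + 24\right)^{2}}{16}\right)^{2} = 37370 \cdot 2 \left(\frac{29^{2}}{16}\right)^{2} = 37370 \cdot 2 \left(\frac{1}{16} \cdot 841\right)^{2} = 37370 \cdot 2 \left(\frac{841}{16}\right)^{2} = 37370 \cdot 2 \cdot \frac{707281}{256} = 37370 \cdot \frac{707281}{128} = \frac{13215545485}{64}$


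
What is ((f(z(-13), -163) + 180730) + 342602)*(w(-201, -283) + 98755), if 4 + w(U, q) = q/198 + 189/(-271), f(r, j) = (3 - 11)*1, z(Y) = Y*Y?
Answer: 1386459815805466/26829 ≈ 5.1678e+10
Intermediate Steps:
z(Y) = Y²
f(r, j) = -8 (f(r, j) = -8*1 = -8)
w(U, q) = -1273/271 + q/198 (w(U, q) = -4 + (q/198 + 189/(-271)) = -4 + (q*(1/198) + 189*(-1/271)) = -4 + (q/198 - 189/271) = -4 + (-189/271 + q/198) = -1273/271 + q/198)
((f(z(-13), -163) + 180730) + 342602)*(w(-201, -283) + 98755) = ((-8 + 180730) + 342602)*((-1273/271 + (1/198)*(-283)) + 98755) = (180722 + 342602)*((-1273/271 - 283/198) + 98755) = 523324*(-328747/53658 + 98755) = 523324*(5298667043/53658) = 1386459815805466/26829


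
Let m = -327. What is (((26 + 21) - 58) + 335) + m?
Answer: -3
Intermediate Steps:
(((26 + 21) - 58) + 335) + m = (((26 + 21) - 58) + 335) - 327 = ((47 - 58) + 335) - 327 = (-11 + 335) - 327 = 324 - 327 = -3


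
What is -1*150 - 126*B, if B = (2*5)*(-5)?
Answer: 6150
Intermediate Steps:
B = -50 (B = 10*(-5) = -50)
-1*150 - 126*B = -1*150 - 126*(-50) = -150 + 6300 = 6150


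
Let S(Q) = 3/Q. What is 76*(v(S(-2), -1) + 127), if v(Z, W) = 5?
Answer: 10032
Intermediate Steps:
76*(v(S(-2), -1) + 127) = 76*(5 + 127) = 76*132 = 10032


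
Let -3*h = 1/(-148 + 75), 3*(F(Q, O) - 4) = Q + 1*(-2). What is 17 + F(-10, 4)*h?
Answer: 17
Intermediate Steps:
F(Q, O) = 10/3 + Q/3 (F(Q, O) = 4 + (Q + 1*(-2))/3 = 4 + (Q - 2)/3 = 4 + (-2 + Q)/3 = 4 + (-⅔ + Q/3) = 10/3 + Q/3)
h = 1/219 (h = -1/(3*(-148 + 75)) = -⅓/(-73) = -⅓*(-1/73) = 1/219 ≈ 0.0045662)
17 + F(-10, 4)*h = 17 + (10/3 + (⅓)*(-10))*(1/219) = 17 + (10/3 - 10/3)*(1/219) = 17 + 0*(1/219) = 17 + 0 = 17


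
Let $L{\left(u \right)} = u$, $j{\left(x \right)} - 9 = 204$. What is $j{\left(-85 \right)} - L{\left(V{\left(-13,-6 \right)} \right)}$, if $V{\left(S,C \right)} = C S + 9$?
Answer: $126$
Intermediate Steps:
$V{\left(S,C \right)} = 9 + C S$
$j{\left(x \right)} = 213$ ($j{\left(x \right)} = 9 + 204 = 213$)
$j{\left(-85 \right)} - L{\left(V{\left(-13,-6 \right)} \right)} = 213 - \left(9 - -78\right) = 213 - \left(9 + 78\right) = 213 - 87 = 126$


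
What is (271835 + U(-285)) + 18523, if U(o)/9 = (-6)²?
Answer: 290682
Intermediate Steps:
U(o) = 324 (U(o) = 9*(-6)² = 9*36 = 324)
(271835 + U(-285)) + 18523 = (271835 + 324) + 18523 = 272159 + 18523 = 290682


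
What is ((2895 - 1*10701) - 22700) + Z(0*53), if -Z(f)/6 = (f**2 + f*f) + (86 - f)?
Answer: -31022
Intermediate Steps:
Z(f) = -516 - 12*f**2 + 6*f (Z(f) = -6*((f**2 + f*f) + (86 - f)) = -6*((f**2 + f**2) + (86 - f)) = -6*(2*f**2 + (86 - f)) = -6*(86 - f + 2*f**2) = -516 - 12*f**2 + 6*f)
((2895 - 1*10701) - 22700) + Z(0*53) = ((2895 - 1*10701) - 22700) + (-516 - 12*(0*53)**2 + 6*(0*53)) = ((2895 - 10701) - 22700) + (-516 - 12*0**2 + 6*0) = (-7806 - 22700) + (-516 - 12*0 + 0) = -30506 + (-516 + 0 + 0) = -30506 - 516 = -31022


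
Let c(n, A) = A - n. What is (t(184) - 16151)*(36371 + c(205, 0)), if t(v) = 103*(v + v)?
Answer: 786718998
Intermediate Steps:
t(v) = 206*v (t(v) = 103*(2*v) = 206*v)
(t(184) - 16151)*(36371 + c(205, 0)) = (206*184 - 16151)*(36371 + (0 - 1*205)) = (37904 - 16151)*(36371 + (0 - 205)) = 21753*(36371 - 205) = 21753*36166 = 786718998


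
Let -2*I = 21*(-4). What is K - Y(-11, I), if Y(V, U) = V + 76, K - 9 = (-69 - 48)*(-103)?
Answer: 11995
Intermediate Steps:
I = 42 (I = -21*(-4)/2 = -1/2*(-84) = 42)
K = 12060 (K = 9 + (-69 - 48)*(-103) = 9 - 117*(-103) = 9 + 12051 = 12060)
Y(V, U) = 76 + V
K - Y(-11, I) = 12060 - (76 - 11) = 12060 - 1*65 = 12060 - 65 = 11995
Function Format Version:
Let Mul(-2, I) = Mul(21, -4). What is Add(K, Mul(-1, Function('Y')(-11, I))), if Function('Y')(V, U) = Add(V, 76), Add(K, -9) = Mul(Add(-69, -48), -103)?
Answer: 11995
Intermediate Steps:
I = 42 (I = Mul(Rational(-1, 2), Mul(21, -4)) = Mul(Rational(-1, 2), -84) = 42)
K = 12060 (K = Add(9, Mul(Add(-69, -48), -103)) = Add(9, Mul(-117, -103)) = Add(9, 12051) = 12060)
Function('Y')(V, U) = Add(76, V)
Add(K, Mul(-1, Function('Y')(-11, I))) = Add(12060, Mul(-1, Add(76, -11))) = Add(12060, Mul(-1, 65)) = Add(12060, -65) = 11995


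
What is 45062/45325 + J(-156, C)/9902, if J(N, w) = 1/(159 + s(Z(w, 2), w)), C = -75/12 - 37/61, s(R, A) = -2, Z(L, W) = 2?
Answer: 70054061393/70462879550 ≈ 0.99420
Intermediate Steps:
C = -1673/244 (C = -75*1/12 - 37*1/61 = -25/4 - 37/61 = -1673/244 ≈ -6.8566)
J(N, w) = 1/157 (J(N, w) = 1/(159 - 2) = 1/157)
45062/45325 + J(-156, C)/9902 = 45062/45325 + (1/157)/9902 = 45062*(1/45325) + (1/157)*(1/9902) = 45062/45325 + 1/1554614 = 70054061393/70462879550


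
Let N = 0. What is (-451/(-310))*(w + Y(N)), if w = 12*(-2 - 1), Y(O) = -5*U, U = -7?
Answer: -451/310 ≈ -1.4548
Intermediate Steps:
Y(O) = 35 (Y(O) = -5*(-7) = 35)
w = -36 (w = 12*(-3) = -36)
(-451/(-310))*(w + Y(N)) = (-451/(-310))*(-36 + 35) = -451*(-1/310)*(-1) = (451/310)*(-1) = -451/310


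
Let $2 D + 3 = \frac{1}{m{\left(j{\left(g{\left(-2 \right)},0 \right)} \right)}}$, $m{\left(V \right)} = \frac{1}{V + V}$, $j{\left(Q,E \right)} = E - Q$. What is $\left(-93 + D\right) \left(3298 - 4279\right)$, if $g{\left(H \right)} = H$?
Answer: $\frac{181485}{2} \approx 90743.0$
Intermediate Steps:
$m{\left(V \right)} = \frac{1}{2 V}$
$D = \frac{1}{2}$ ($D = - \frac{3}{2} + \frac{1}{2 \frac{1}{2 \left(0 - -2\right)}} = - \frac{3}{2} + \frac{1}{2 \frac{1}{2 \left(0 + 2\right)}} = - \frac{3}{2} + \frac{1}{2 \frac{1}{2 \cdot 2}} = - \frac{3}{2} + \frac{1}{2 \cdot \frac{1}{2} \cdot \frac{1}{2}} = - \frac{3}{2} + \frac{\frac{1}{\frac{1}{4}}}{2} = - \frac{3}{2} + \frac{1}{2} \cdot 4 = - \frac{3}{2} + 2 = \frac{1}{2} \approx 0.5$)
$\left(-93 + D\right) \left(3298 - 4279\right) = \left(-93 + \frac{1}{2}\right) \left(3298 - 4279\right) = \left(- \frac{185}{2}\right) \left(-981\right) = \frac{181485}{2}$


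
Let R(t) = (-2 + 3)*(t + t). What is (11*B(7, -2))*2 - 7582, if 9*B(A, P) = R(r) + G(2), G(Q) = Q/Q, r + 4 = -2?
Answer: -68480/9 ≈ -7608.9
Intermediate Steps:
r = -6 (r = -4 - 2 = -6)
R(t) = 2*t (R(t) = 1*(2*t) = 2*t)
G(Q) = 1
B(A, P) = -11/9 (B(A, P) = (2*(-6) + 1)/9 = (-12 + 1)/9 = (1/9)*(-11) = -11/9)
(11*B(7, -2))*2 - 7582 = (11*(-11/9))*2 - 7582 = -121/9*2 - 7582 = -242/9 - 7582 = -68480/9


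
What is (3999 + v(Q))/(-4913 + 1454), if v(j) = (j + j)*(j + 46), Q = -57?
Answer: -1751/1153 ≈ -1.5186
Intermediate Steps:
v(j) = 2*j*(46 + j) (v(j) = (2*j)*(46 + j) = 2*j*(46 + j))
(3999 + v(Q))/(-4913 + 1454) = (3999 + 2*(-57)*(46 - 57))/(-4913 + 1454) = (3999 + 2*(-57)*(-11))/(-3459) = (3999 + 1254)*(-1/3459) = 5253*(-1/3459) = -1751/1153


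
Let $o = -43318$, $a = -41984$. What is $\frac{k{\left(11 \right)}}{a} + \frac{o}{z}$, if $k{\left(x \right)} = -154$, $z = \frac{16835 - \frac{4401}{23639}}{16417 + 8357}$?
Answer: $- \frac{133133525366411647}{2088484444672} \approx -63747.0$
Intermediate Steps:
$z = \frac{198979082}{292816293}$ ($z = \frac{16835 - \frac{4401}{23639}}{24774} = \left(16835 - \frac{4401}{23639}\right) \frac{1}{24774} = \frac{397958164}{23639} \cdot \frac{1}{24774} = \frac{198979082}{292816293} \approx 0.67954$)
$\frac{k{\left(11 \right)}}{a} + \frac{o}{z} = - \frac{154}{-41984} - \frac{43318}{\frac{198979082}{292816293}} = \left(-154\right) \left(- \frac{1}{41984}\right) - \frac{6342108090087}{99489541} = \frac{77}{20992} - \frac{6342108090087}{99489541} = - \frac{133133525366411647}{2088484444672}$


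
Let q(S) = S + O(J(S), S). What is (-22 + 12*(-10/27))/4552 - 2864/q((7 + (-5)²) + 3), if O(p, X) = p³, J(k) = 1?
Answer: -543245/6828 ≈ -79.561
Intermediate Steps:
q(S) = 1 + S (q(S) = S + 1³ = S + 1 = 1 + S)
(-22 + 12*(-10/27))/4552 - 2864/q((7 + (-5)²) + 3) = (-22 + 12*(-10/27))/4552 - 2864/(1 + ((7 + (-5)²) + 3)) = (-22 + 12*(-10*1/27))*(1/4552) - 2864/(1 + ((7 + 25) + 3)) = (-22 + 12*(-10/27))*(1/4552) - 2864/(1 + (32 + 3)) = (-22 - 40/9)*(1/4552) - 2864/(1 + 35) = -238/9*1/4552 - 2864/36 = -119/20484 - 2864*1/36 = -119/20484 - 716/9 = -543245/6828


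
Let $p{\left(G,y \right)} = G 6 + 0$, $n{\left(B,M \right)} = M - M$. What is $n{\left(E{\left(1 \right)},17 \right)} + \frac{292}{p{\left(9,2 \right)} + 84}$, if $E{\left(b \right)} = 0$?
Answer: $\frac{146}{69} \approx 2.1159$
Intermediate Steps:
$n{\left(B,M \right)} = 0$
$p{\left(G,y \right)} = 6 G$ ($p{\left(G,y \right)} = 6 G + 0 = 6 G$)
$n{\left(E{\left(1 \right)},17 \right)} + \frac{292}{p{\left(9,2 \right)} + 84} = 0 + \frac{292}{6 \cdot 9 + 84} = 0 + \frac{292}{54 + 84} = 0 + \frac{292}{138} = 0 + 292 \cdot \frac{1}{138} = 0 + \frac{146}{69} = \frac{146}{69}$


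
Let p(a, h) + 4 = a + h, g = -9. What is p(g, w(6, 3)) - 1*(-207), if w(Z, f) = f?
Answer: 197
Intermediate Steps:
p(a, h) = -4 + a + h (p(a, h) = -4 + (a + h) = -4 + a + h)
p(g, w(6, 3)) - 1*(-207) = (-4 - 9 + 3) - 1*(-207) = -10 + 207 = 197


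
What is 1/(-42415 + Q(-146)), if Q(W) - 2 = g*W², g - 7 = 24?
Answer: 1/618383 ≈ 1.6171e-6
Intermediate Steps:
g = 31 (g = 7 + 24 = 31)
Q(W) = 2 + 31*W²
1/(-42415 + Q(-146)) = 1/(-42415 + (2 + 31*(-146)²)) = 1/(-42415 + (2 + 31*21316)) = 1/(-42415 + (2 + 660796)) = 1/(-42415 + 660798) = 1/618383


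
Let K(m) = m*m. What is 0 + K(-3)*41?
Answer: 369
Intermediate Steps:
K(m) = m²
0 + K(-3)*41 = 0 + (-3)²*41 = 0 + 9*41 = 0 + 369 = 369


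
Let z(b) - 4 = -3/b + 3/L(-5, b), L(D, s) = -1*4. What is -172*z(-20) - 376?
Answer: -4804/5 ≈ -960.80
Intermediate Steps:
L(D, s) = -4
z(b) = 13/4 - 3/b (z(b) = 4 + (-3/b + 3/(-4)) = 4 + (-3/b + 3*(-¼)) = 4 + (-3/b - ¾) = 4 + (-¾ - 3/b) = 13/4 - 3/b)
-172*z(-20) - 376 = -172*(13/4 - 3/(-20)) - 376 = -172*(13/4 - 3*(-1/20)) - 376 = -172*(13/4 + 3/20) - 376 = -172*17/5 - 376 = -2924/5 - 376 = -4804/5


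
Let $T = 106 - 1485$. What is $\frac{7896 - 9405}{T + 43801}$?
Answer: $- \frac{1509}{42422} \approx -0.035571$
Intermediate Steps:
$T = -1379$ ($T = 106 - 1485 = -1379$)
$\frac{7896 - 9405}{T + 43801} = \frac{7896 - 9405}{-1379 + 43801} = - \frac{1509}{42422}$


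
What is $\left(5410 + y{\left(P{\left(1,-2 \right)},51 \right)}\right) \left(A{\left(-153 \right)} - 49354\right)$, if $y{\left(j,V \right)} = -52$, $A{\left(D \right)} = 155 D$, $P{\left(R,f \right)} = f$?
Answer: $-391503702$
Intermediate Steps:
$\left(5410 + y{\left(P{\left(1,-2 \right)},51 \right)}\right) \left(A{\left(-153 \right)} - 49354\right) = \left(5410 - 52\right) \left(155 \left(-153\right) - 49354\right) = 5358 \left(-23715 - 49354\right) = 5358 \left(-73069\right) = -391503702$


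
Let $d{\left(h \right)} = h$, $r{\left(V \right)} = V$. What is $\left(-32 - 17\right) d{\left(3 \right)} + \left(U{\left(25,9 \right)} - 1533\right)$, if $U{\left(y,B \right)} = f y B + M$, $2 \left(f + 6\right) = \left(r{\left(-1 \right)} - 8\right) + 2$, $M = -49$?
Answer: $- \frac{7733}{2} \approx -3866.5$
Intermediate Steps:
$f = - \frac{19}{2}$ ($f = -6 + \frac{\left(-1 - 8\right) + 2}{2} = -6 + \frac{-9 + 2}{2} = -6 + \frac{1}{2} \left(-7\right) = -6 - \frac{7}{2} = - \frac{19}{2} \approx -9.5$)
$U{\left(y,B \right)} = -49 - \frac{19 B y}{2}$ ($U{\left(y,B \right)} = - \frac{19 y}{2} B - 49 = - \frac{19 B y}{2} - 49 = -49 - \frac{19 B y}{2}$)
$\left(-32 - 17\right) d{\left(3 \right)} + \left(U{\left(25,9 \right)} - 1533\right) = \left(-32 - 17\right) 3 - \left(1582 + \frac{4275}{2}\right) = \left(-49\right) 3 - \frac{7439}{2} = -147 - \frac{7439}{2} = - \frac{7733}{2}$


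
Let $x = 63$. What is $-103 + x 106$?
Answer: $6575$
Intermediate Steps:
$-103 + x 106 = -103 + 63 \cdot 106 = -103 + 6678 = 6575$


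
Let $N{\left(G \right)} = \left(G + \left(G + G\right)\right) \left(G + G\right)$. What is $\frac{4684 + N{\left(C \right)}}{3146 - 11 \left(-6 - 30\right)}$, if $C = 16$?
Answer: $\frac{3110}{1771} \approx 1.7561$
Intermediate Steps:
$N{\left(G \right)} = 6 G^{2}$ ($N{\left(G \right)} = \left(G + 2 G\right) 2 G = 3 G 2 G = 6 G^{2}$)
$\frac{4684 + N{\left(C \right)}}{3146 - 11 \left(-6 - 30\right)} = \frac{4684 + 6 \cdot 16^{2}}{3146 - 11 \left(-6 - 30\right)} = \frac{4684 + 6 \cdot 256}{3146 - -396} = \frac{4684 + 1536}{3146 + 396} = \frac{6220}{3542} = 6220 \cdot \frac{1}{3542} = \frac{3110}{1771}$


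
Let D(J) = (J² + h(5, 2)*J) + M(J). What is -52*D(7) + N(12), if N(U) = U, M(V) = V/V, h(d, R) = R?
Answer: -3316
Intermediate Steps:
M(V) = 1
D(J) = 1 + J² + 2*J (D(J) = (J² + 2*J) + 1 = 1 + J² + 2*J)
-52*D(7) + N(12) = -52*(1 + 7² + 2*7) + 12 = -52*(1 + 49 + 14) + 12 = -52*64 + 12 = -3328 + 12 = -3316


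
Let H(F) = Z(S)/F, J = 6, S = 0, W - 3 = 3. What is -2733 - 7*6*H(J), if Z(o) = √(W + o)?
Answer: -2733 - 7*√6 ≈ -2750.1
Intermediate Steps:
W = 6 (W = 3 + 3 = 6)
Z(o) = √(6 + o)
H(F) = √6/F (H(F) = √(6 + 0)/F = √6/F)
-2733 - 7*6*H(J) = -2733 - 7*6*√6/6 = -2733 - 42*√6*(⅙) = -2733 - 42*√6/6 = -2733 - 7*√6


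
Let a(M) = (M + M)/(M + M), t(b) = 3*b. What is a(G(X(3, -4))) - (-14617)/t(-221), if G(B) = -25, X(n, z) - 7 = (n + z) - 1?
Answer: -13954/663 ≈ -21.047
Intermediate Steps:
X(n, z) = 6 + n + z (X(n, z) = 7 + ((n + z) - 1) = 7 + (-1 + n + z) = 6 + n + z)
a(M) = 1 (a(M) = (2*M)/((2*M)) = (2*M)*(1/(2*M)) = 1)
a(G(X(3, -4))) - (-14617)/t(-221) = 1 - (-14617)/(3*(-221)) = 1 - (-14617)/(-663) = 1 - (-14617)*(-1)/663 = 1 - 1*14617/663 = 1 - 14617/663 = -13954/663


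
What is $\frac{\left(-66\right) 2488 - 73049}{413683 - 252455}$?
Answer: $- \frac{237257}{161228} \approx -1.4716$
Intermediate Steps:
$\frac{\left(-66\right) 2488 - 73049}{413683 - 252455} = \frac{-164208 - 73049}{161228} = \left(-237257\right) \frac{1}{161228} = - \frac{237257}{161228}$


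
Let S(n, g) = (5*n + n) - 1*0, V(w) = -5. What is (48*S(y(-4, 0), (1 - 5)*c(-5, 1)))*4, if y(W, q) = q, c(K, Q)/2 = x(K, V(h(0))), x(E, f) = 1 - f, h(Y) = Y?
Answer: 0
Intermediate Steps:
c(K, Q) = 12 (c(K, Q) = 2*(1 - 1*(-5)) = 2*(1 + 5) = 2*6 = 12)
S(n, g) = 6*n (S(n, g) = 6*n + 0 = 6*n)
(48*S(y(-4, 0), (1 - 5)*c(-5, 1)))*4 = (48*(6*0))*4 = (48*0)*4 = 0*4 = 0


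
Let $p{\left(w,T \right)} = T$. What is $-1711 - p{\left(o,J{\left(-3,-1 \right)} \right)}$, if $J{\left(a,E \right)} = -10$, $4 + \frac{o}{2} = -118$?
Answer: $-1701$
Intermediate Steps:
$o = -244$ ($o = -8 + 2 \left(-118\right) = -8 - 236 = -244$)
$-1711 - p{\left(o,J{\left(-3,-1 \right)} \right)} = -1711 - -10 = -1711 + 10 = -1701$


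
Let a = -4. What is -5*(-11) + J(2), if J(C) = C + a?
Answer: 53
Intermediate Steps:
J(C) = -4 + C (J(C) = C - 4 = -4 + C)
-5*(-11) + J(2) = -5*(-11) + (-4 + 2) = 55 - 2 = 53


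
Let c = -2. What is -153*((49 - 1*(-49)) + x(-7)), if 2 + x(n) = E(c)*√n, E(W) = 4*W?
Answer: -14688 + 1224*I*√7 ≈ -14688.0 + 3238.4*I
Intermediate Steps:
x(n) = -2 - 8*√n (x(n) = -2 + (4*(-2))*√n = -2 - 8*√n)
-153*((49 - 1*(-49)) + x(-7)) = -153*((49 - 1*(-49)) + (-2 - 8*I*√7)) = -153*((49 + 49) + (-2 - 8*I*√7)) = -153*(98 + (-2 - 8*I*√7)) = -153*(96 - 8*I*√7) = -14688 + 1224*I*√7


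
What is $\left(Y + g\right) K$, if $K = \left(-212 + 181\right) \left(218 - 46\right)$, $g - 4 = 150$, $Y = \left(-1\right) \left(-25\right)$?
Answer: $-954428$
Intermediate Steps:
$Y = 25$
$g = 154$ ($g = 4 + 150 = 154$)
$K = -5332$ ($K = \left(-31\right) 172 = -5332$)
$\left(Y + g\right) K = \left(25 + 154\right) \left(-5332\right) = 179 \left(-5332\right) = -954428$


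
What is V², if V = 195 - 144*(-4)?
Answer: 594441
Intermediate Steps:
V = 771 (V = 195 + 576 = 771)
V² = 771² = 594441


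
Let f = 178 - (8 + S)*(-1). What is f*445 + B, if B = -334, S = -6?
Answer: 79766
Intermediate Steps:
f = 180 (f = 178 - (8 - 6)*(-1) = 178 - 2*(-1) = 178 - 1*(-2) = 178 + 2 = 180)
f*445 + B = 180*445 - 334 = 80100 - 334 = 79766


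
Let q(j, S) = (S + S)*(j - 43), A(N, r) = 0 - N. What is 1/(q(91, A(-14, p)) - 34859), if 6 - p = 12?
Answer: -1/33515 ≈ -2.9837e-5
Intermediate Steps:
p = -6 (p = 6 - 1*12 = 6 - 12 = -6)
A(N, r) = -N
q(j, S) = 2*S*(-43 + j) (q(j, S) = (2*S)*(-43 + j) = 2*S*(-43 + j))
1/(q(91, A(-14, p)) - 34859) = 1/(2*(-1*(-14))*(-43 + 91) - 34859) = 1/(2*14*48 - 34859) = 1/(1344 - 34859) = 1/(-33515) = -1/33515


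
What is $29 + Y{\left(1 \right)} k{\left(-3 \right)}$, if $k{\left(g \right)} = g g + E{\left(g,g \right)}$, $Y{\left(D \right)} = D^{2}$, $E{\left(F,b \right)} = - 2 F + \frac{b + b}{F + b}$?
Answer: $45$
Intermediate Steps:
$E{\left(F,b \right)} = - 2 F + \frac{2 b}{F + b}$
$k{\left(g \right)} = g^{2} + \frac{g - 2 g^{2}}{g}$ ($k{\left(g \right)} = g g + \frac{2 \left(g - g^{2} - g g\right)}{g + g} = g^{2} + \frac{2 \left(g - g^{2} - g^{2}\right)}{2 g} = g^{2} + 2 \frac{1}{2 g} \left(g - 2 g^{2}\right) = g^{2} + \frac{g - 2 g^{2}}{g}$)
$29 + Y{\left(1 \right)} k{\left(-3 \right)} = 29 + 1^{2} \left(1 + \left(-3\right)^{2} - -6\right) = 29 + 1 \left(1 + 9 + 6\right) = 29 + 1 \cdot 16 = 29 + 16 = 45$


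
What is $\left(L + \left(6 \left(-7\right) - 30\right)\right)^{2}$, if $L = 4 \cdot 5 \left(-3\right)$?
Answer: $17424$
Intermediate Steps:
$L = -60$ ($L = 20 \left(-3\right) = -60$)
$\left(L + \left(6 \left(-7\right) - 30\right)\right)^{2} = \left(-60 + \left(6 \left(-7\right) - 30\right)\right)^{2} = \left(-60 - 72\right)^{2} = \left(-132\right)^{2} = 17424$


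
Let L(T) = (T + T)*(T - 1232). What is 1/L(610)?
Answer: -1/758840 ≈ -1.3178e-6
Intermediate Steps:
L(T) = 2*T*(-1232 + T) (L(T) = (2*T)*(-1232 + T) = 2*T*(-1232 + T))
1/L(610) = 1/(2*610*(-1232 + 610)) = 1/(2*610*(-622)) = 1/(-758840) = -1/758840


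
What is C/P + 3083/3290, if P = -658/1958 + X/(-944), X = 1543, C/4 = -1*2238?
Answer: 27224520162439/5991659170 ≈ 4543.7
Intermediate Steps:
C = -8952 (C = 4*(-1*2238) = 4*(-2238) = -8952)
P = -1821173/924176 (P = -658/1958 + 1543/(-944) = -658*1/1958 + 1543*(-1/944) = -329/979 - 1543/944 = -1821173/924176 ≈ -1.9706)
C/P + 3083/3290 = -8952/(-1821173/924176) + 3083/3290 = -8952*(-924176/1821173) + 3083*(1/3290) = 8273223552/1821173 + 3083/3290 = 27224520162439/5991659170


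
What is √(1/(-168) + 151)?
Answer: √1065414/84 ≈ 12.288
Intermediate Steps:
√(1/(-168) + 151) = √(-1/168 + 151) = √(25367/168) = √1065414/84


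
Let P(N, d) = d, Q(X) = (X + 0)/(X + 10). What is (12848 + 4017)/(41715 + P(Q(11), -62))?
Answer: 16865/41653 ≈ 0.40489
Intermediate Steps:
Q(X) = X/(10 + X)
(12848 + 4017)/(41715 + P(Q(11), -62)) = (12848 + 4017)/(41715 - 62) = 16865/41653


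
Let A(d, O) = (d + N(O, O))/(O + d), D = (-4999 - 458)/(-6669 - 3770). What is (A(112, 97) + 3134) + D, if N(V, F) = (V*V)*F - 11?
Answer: 1487926903/198341 ≈ 7501.9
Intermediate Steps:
N(V, F) = -11 + F*V² (N(V, F) = V²*F - 11 = F*V² - 11 = -11 + F*V²)
D = 5457/10439 (D = -5457/(-10439) = -5457*(-1/10439) = 5457/10439 ≈ 0.52275)
A(d, O) = (-11 + d + O³)/(O + d) (A(d, O) = (d + (-11 + O*O²))/(O + d) = (d + (-11 + O³))/(O + d) = (-11 + d + O³)/(O + d))
(A(112, 97) + 3134) + D = ((-11 + 112 + 97³)/(97 + 112) + 3134) + 5457/10439 = ((-11 + 112 + 912673)/209 + 3134) + 5457/10439 = ((1/209)*912774 + 3134) + 5457/10439 = (912774/209 + 3134) + 5457/10439 = 1567780/209 + 5457/10439 = 1487926903/198341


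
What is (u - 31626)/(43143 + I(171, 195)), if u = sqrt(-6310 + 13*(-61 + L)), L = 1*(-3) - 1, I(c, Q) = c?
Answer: -5271/7219 + I*sqrt(795)/14438 ≈ -0.73016 + 0.0019529*I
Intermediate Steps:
L = -4 (L = -3 - 1 = -4)
u = 3*I*sqrt(795) (u = sqrt(-6310 + 13*(-61 - 4)) = sqrt(-6310 + 13*(-65)) = sqrt(-6310 - 845) = sqrt(-7155) = 3*I*sqrt(795) ≈ 84.587*I)
(u - 31626)/(43143 + I(171, 195)) = (3*I*sqrt(795) - 31626)/(43143 + 171) = (-31626 + 3*I*sqrt(795))/43314 = (-31626 + 3*I*sqrt(795))*(1/43314) = -5271/7219 + I*sqrt(795)/14438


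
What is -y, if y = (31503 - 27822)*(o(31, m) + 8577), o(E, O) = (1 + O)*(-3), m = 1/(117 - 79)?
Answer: -1199302929/38 ≈ -3.1561e+7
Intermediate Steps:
m = 1/38 ≈ 0.026316
o(E, O) = -3 - 3*O
y = 1199302929/38 (y = (31503 - 27822)*((-3 - 3*1/38) + 8577) = 3681*((-3 - 3/38) + 8577) = 3681*(-117/38 + 8577) = 3681*(325809/38) = 1199302929/38 ≈ 3.1561e+7)
-y = -1*1199302929/38 = -1199302929/38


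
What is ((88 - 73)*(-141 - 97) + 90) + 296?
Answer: -3184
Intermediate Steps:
((88 - 73)*(-141 - 97) + 90) + 296 = (15*(-238) + 90) + 296 = (-3570 + 90) + 296 = -3480 + 296 = -3184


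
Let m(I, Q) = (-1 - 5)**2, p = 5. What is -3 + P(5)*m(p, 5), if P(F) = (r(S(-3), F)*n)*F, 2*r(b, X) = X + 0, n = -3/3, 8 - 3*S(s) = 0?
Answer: -453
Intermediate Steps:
S(s) = 8/3 (S(s) = 8/3 - 1/3*0 = 8/3 + 0 = 8/3)
n = -1 (n = -3*1/3 = -1)
r(b, X) = X/2 (r(b, X) = (X + 0)/2 = X/2)
m(I, Q) = 36 (m(I, Q) = (-6)**2 = 36)
P(F) = -F**2/2 (P(F) = ((F/2)*(-1))*F = (-F/2)*F = -F**2/2)
-3 + P(5)*m(p, 5) = -3 - 1/2*5**2*36 = -3 - 1/2*25*36 = -3 - 25/2*36 = -3 - 450 = -453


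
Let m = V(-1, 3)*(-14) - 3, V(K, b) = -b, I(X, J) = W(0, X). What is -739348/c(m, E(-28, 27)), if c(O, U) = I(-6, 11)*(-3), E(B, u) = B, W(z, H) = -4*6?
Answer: -184837/18 ≈ -10269.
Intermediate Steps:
W(z, H) = -24
I(X, J) = -24
m = 39 (m = -1*3*(-14) - 3 = -3*(-14) - 3 = 42 - 3 = 39)
c(O, U) = 72 (c(O, U) = -24*(-3) = 72)
-739348/c(m, E(-28, 27)) = -739348/72 = -739348*1/72 = -184837/18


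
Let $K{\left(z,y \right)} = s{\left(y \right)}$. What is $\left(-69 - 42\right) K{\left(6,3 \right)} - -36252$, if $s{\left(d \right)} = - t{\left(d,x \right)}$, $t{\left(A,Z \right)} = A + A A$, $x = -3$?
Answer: $37584$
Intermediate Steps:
$t{\left(A,Z \right)} = A + A^{2}$
$s{\left(d \right)} = - d \left(1 + d\right)$
$K{\left(z,y \right)} = - y \left(1 + y\right)$
$\left(-69 - 42\right) K{\left(6,3 \right)} - -36252 = \left(-69 - 42\right) \left(\left(-1\right) 3 \left(1 + 3\right)\right) - -36252 = - 111 \left(\left(-1\right) 3 \cdot 4\right) + 36252 = \left(-111\right) \left(-12\right) + 36252 = 1332 + 36252 = 37584$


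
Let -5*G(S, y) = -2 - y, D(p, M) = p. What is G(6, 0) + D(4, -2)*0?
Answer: ⅖ ≈ 0.40000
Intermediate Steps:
G(S, y) = ⅖ + y/5 (G(S, y) = -(-2 - y)/5 = ⅖ + y/5)
G(6, 0) + D(4, -2)*0 = (⅖ + (⅕)*0) + 4*0 = (⅖ + 0) + 0 = ⅖ + 0 = ⅖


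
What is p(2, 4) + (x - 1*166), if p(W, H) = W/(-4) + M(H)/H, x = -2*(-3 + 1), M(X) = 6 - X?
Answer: -162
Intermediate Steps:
x = 4 (x = -2*(-2) = 4)
p(W, H) = -W/4 + (6 - H)/H (p(W, H) = W/(-4) + (6 - H)/H = W*(-¼) + (6 - H)/H = -W/4 + (6 - H)/H)
p(2, 4) + (x - 1*166) = (-1 + 6/4 - ¼*2) + (4 - 1*166) = (-1 + 6*(¼) - ½) + (4 - 166) = (-1 + 3/2 - ½) - 162 = 0 - 162 = -162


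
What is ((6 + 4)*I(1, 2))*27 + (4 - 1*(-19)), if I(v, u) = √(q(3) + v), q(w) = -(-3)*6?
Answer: 23 + 270*√19 ≈ 1199.9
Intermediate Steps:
q(w) = 18 (q(w) = -1*(-18) = 18)
I(v, u) = √(18 + v)
((6 + 4)*I(1, 2))*27 + (4 - 1*(-19)) = ((6 + 4)*√(18 + 1))*27 + (4 - 1*(-19)) = (10*√19)*27 + (4 + 19) = 270*√19 + 23 = 23 + 270*√19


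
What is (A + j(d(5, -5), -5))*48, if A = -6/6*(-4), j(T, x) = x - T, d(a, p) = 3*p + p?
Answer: 912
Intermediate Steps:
d(a, p) = 4*p
A = 4 (A = -6*1/6*(-4) = -1*(-4) = 4)
(A + j(d(5, -5), -5))*48 = (4 + (-5 - 4*(-5)))*48 = (4 + (-5 - 1*(-20)))*48 = (4 + (-5 + 20))*48 = (4 + 15)*48 = 19*48 = 912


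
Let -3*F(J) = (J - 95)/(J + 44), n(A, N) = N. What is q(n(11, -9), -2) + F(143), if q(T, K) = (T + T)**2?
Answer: 60572/187 ≈ 323.91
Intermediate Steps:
q(T, K) = 4*T**2 (q(T, K) = (2*T)**2 = 4*T**2)
F(J) = -(-95 + J)/(3*(44 + J)) (F(J) = -(J - 95)/(3*(J + 44)) = -(-95 + J)/(3*(44 + J)))
q(n(11, -9), -2) + F(143) = 4*(-9)**2 + (95 - 1*143)/(3*(44 + 143)) = 4*81 + (1/3)*(95 - 143)/187 = 324 + (1/3)*(1/187)*(-48) = 324 - 16/187 = 60572/187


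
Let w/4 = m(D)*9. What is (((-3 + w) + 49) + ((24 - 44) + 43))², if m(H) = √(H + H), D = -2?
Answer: -423 + 9936*I ≈ -423.0 + 9936.0*I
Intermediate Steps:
m(H) = √2*√H (m(H) = √(2*H) = √2*√H)
w = 72*I (w = 4*((√2*√(-2))*9) = 4*((√2*(I*√2))*9) = 4*((2*I)*9) = 4*(18*I) = 72*I ≈ 72.0*I)
(((-3 + w) + 49) + ((24 - 44) + 43))² = (((-3 + 72*I) + 49) + ((24 - 44) + 43))² = ((46 + 72*I) + (-20 + 43))² = ((46 + 72*I) + 23)² = (69 + 72*I)²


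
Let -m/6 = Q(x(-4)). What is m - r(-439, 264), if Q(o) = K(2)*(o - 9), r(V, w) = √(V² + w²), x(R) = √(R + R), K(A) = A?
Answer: 108 - √262417 - 24*I*√2 ≈ -404.27 - 33.941*I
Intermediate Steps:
x(R) = √2*√R (x(R) = √(2*R) = √2*√R)
Q(o) = -18 + 2*o (Q(o) = 2*(o - 9) = 2*(-9 + o) = -18 + 2*o)
m = 108 - 24*I*√2 (m = -6*(-18 + 2*(√2*√(-4))) = -6*(-18 + 2*(√2*(2*I))) = -6*(-18 + 2*(2*I*√2)) = -6*(-18 + 4*I*√2) = 108 - 24*I*√2 ≈ 108.0 - 33.941*I)
m - r(-439, 264) = (108 - 24*I*√2) - √((-439)² + 264²) = (108 - 24*I*√2) - √(192721 + 69696) = (108 - 24*I*√2) - √262417 = 108 - √262417 - 24*I*√2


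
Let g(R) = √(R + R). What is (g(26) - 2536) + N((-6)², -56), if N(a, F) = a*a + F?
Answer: -1296 + 2*√13 ≈ -1288.8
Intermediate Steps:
g(R) = √2*√R (g(R) = √(2*R) = √2*√R)
N(a, F) = F + a² (N(a, F) = a² + F = F + a²)
(g(26) - 2536) + N((-6)², -56) = (√2*√26 - 2536) + (-56 + ((-6)²)²) = (2*√13 - 2536) + (-56 + 36²) = (-2536 + 2*√13) + (-56 + 1296) = (-2536 + 2*√13) + 1240 = -1296 + 2*√13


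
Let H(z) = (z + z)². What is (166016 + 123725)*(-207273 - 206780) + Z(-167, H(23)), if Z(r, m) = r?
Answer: -119968130440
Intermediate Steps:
H(z) = 4*z² (H(z) = (2*z)² = 4*z²)
(166016 + 123725)*(-207273 - 206780) + Z(-167, H(23)) = (166016 + 123725)*(-207273 - 206780) - 167 = 289741*(-414053) - 167 = -119968130273 - 167 = -119968130440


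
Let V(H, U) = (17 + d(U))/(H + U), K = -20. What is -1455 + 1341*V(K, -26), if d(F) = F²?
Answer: -996243/46 ≈ -21657.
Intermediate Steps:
V(H, U) = (17 + U²)/(H + U)
-1455 + 1341*V(K, -26) = -1455 + 1341*((17 + (-26)²)/(-20 - 26)) = -1455 + 1341*((17 + 676)/(-46)) = -1455 + 1341*(-1/46*693) = -1455 + 1341*(-693/46) = -1455 - 929313/46 = -996243/46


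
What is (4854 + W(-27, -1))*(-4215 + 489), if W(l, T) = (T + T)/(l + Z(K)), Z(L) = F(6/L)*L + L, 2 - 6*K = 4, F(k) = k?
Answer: -289381653/16 ≈ -1.8086e+7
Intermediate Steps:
K = -⅓ (K = ⅓ - ⅙*4 = ⅓ - ⅔ = -⅓ ≈ -0.33333)
Z(L) = 6 + L (Z(L) = (6/L)*L + L = 6 + L)
W(l, T) = 2*T/(17/3 + l) (W(l, T) = (T + T)/(l + (6 - ⅓)) = (2*T)/(l + 17/3) = (2*T)/(17/3 + l) = 2*T/(17/3 + l))
(4854 + W(-27, -1))*(-4215 + 489) = (4854 + 6*(-1)/(17 + 3*(-27)))*(-4215 + 489) = (4854 + 6*(-1)/(17 - 81))*(-3726) = (4854 + 6*(-1)/(-64))*(-3726) = (4854 + 6*(-1)*(-1/64))*(-3726) = (4854 + 3/32)*(-3726) = (155331/32)*(-3726) = -289381653/16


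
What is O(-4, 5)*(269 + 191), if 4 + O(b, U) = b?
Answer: -3680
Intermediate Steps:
O(b, U) = -4 + b
O(-4, 5)*(269 + 191) = (-4 - 4)*(269 + 191) = -8*460 = -3680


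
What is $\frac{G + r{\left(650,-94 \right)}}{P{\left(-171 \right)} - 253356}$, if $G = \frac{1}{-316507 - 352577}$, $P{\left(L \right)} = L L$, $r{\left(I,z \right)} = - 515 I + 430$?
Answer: $\frac{223688162881}{149951760660} \approx 1.4917$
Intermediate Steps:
$r{\left(I,z \right)} = 430 - 515 I$
$P{\left(L \right)} = L^{2}$
$G = - \frac{1}{669084}$ ($G = \frac{1}{-669084} = - \frac{1}{669084} \approx -1.4946 \cdot 10^{-6}$)
$\frac{G + r{\left(650,-94 \right)}}{P{\left(-171 \right)} - 253356} = \frac{- \frac{1}{669084} + \left(430 - 334750\right)}{\left(-171\right)^{2} - 253356} = \frac{- \frac{1}{669084} + \left(430 - 334750\right)}{29241 - 253356} = \frac{- \frac{1}{669084} - 334320}{-224115} = \left(- \frac{223688162881}{669084}\right) \left(- \frac{1}{224115}\right) = \frac{223688162881}{149951760660}$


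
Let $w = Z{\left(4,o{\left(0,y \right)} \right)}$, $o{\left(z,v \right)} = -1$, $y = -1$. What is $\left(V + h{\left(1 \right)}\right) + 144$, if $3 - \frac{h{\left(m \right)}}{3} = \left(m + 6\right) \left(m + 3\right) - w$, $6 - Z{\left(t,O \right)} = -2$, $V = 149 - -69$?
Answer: $311$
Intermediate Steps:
$V = 218$ ($V = 149 + 69 = 218$)
$Z{\left(t,O \right)} = 8$ ($Z{\left(t,O \right)} = 6 - -2 = 6 + 2 = 8$)
$w = 8$
$h{\left(m \right)} = 33 - 3 \left(3 + m\right) \left(6 + m\right)$ ($h{\left(m \right)} = 9 - 3 \left(\left(m + 6\right) \left(m + 3\right) - 8\right) = 9 - 3 \left(\left(6 + m\right) \left(3 + m\right) - 8\right) = 9 - 3 \left(\left(3 + m\right) \left(6 + m\right) - 8\right) = 9 - 3 \left(-8 + \left(3 + m\right) \left(6 + m\right)\right) = 9 - \left(-24 + 3 \left(3 + m\right) \left(6 + m\right)\right) = 33 - 3 \left(3 + m\right) \left(6 + m\right)$)
$\left(V + h{\left(1 \right)}\right) + 144 = \left(218 - \left(48 + 3\right)\right) + 144 = \left(218 - 51\right) + 144 = 167 + 144 = 311$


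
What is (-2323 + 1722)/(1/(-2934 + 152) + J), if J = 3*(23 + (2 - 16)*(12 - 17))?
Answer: -1671982/776177 ≈ -2.1541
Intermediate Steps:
J = 279 (J = 3*(23 - 14*(-5)) = 3*(23 + 70) = 3*93 = 279)
(-2323 + 1722)/(1/(-2934 + 152) + J) = (-2323 + 1722)/(1/(-2934 + 152) + 279) = -601/(1/(-2782) + 279) = -601/(-1/2782 + 279) = -601/776177/2782 = -601*2782/776177 = -1671982/776177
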